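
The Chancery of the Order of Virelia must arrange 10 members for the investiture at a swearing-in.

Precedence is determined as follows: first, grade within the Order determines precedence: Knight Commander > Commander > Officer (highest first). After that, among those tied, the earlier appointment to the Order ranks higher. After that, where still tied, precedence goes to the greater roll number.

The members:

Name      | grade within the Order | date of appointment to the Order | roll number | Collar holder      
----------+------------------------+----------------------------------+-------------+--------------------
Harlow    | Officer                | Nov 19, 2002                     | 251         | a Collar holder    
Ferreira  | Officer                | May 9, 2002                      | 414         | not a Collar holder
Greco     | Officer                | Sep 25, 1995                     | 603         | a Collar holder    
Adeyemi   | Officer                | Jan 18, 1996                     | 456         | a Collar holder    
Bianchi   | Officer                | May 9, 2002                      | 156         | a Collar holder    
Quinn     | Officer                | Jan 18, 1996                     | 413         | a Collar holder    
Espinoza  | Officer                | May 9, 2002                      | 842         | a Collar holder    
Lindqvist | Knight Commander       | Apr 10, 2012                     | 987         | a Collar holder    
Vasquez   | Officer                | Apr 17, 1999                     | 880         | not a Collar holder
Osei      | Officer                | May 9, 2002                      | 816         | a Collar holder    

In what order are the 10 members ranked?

Lindqvist, Greco, Adeyemi, Quinn, Vasquez, Espinoza, Osei, Ferreira, Bianchi, Harlow

By grade within the Order: Lindqvist (Knight Commander); then Greco, Adeyemi, Quinn, Vasquez, Espinoza, Osei, Ferreira, Bianchi and Harlow (Officer).
Among Greco, Adeyemi, Quinn, Vasquez, Espinoza, Osei, Ferreira, Bianchi and Harlow, by date of appointment to the Order (earlier first): Greco (Sep 25, 1995) before Adeyemi and Quinn (Jan 18, 1996) before Vasquez (Apr 17, 1999) before Espinoza, Osei, Ferreira and Bianchi (May 9, 2002) before Harlow (Nov 19, 2002).
Among Adeyemi and Quinn, by roll number (higher first): Adeyemi (456) before Quinn (413).
Among Espinoza, Osei, Ferreira and Bianchi, by roll number (higher first): Espinoza (842) before Osei (816) before Ferreira (414) before Bianchi (156).
Full order: Lindqvist, Greco, Adeyemi, Quinn, Vasquez, Espinoza, Osei, Ferreira, Bianchi, Harlow.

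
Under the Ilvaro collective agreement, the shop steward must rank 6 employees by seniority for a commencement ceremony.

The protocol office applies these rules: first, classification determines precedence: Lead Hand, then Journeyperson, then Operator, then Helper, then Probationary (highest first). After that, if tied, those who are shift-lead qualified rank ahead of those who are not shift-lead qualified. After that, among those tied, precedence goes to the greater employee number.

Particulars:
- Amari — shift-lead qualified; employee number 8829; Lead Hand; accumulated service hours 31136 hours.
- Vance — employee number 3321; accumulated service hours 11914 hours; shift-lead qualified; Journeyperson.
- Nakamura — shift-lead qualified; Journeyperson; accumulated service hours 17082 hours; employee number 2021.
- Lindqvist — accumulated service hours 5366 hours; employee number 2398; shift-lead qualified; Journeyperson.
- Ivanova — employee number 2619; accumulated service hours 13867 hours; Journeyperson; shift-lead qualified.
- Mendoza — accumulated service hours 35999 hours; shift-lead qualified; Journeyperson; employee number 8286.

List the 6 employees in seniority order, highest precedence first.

Amari, Mendoza, Vance, Ivanova, Lindqvist, Nakamura

By classification: Amari (Lead Hand); then Mendoza, Vance, Ivanova, Lindqvist and Nakamura (Journeyperson).
Mendoza, Vance, Ivanova, Lindqvist and Nakamura are each shift-lead qualified, so the next rule applies.
Among Mendoza, Vance, Ivanova, Lindqvist and Nakamura, by employee number (higher first): Mendoza (8286) before Vance (3321) before Ivanova (2619) before Lindqvist (2398) before Nakamura (2021).
Full order: Amari, Mendoza, Vance, Ivanova, Lindqvist, Nakamura.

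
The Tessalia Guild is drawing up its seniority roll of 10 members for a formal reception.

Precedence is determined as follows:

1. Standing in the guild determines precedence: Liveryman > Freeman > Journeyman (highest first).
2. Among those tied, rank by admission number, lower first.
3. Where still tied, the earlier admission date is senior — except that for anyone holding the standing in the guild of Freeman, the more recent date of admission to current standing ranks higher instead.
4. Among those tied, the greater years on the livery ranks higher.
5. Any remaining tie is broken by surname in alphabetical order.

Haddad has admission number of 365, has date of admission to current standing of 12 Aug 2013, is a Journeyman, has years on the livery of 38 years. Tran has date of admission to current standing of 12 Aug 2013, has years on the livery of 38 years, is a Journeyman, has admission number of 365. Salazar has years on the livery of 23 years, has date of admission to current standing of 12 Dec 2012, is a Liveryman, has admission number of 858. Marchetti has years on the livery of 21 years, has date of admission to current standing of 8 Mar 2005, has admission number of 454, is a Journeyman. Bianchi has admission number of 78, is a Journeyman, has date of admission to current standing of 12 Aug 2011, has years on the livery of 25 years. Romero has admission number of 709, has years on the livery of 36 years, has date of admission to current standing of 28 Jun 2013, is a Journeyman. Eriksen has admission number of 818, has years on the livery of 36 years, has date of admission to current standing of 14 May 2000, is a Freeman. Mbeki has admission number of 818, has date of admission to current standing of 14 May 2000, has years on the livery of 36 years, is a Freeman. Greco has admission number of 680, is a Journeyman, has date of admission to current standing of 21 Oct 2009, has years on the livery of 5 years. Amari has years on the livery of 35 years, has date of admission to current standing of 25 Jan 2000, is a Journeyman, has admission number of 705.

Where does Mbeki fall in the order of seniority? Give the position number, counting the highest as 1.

3

By standing in the guild: Salazar (Liveryman); then Eriksen and Mbeki (Freeman); then Bianchi, Haddad, Tran, Marchetti, Greco, Amari and Romero (Journeyman).
Eriksen and Mbeki both have admission number 818, so the next rule applies.
Eriksen and Mbeki both have date of admission to current standing 14 May 2000, so the next rule applies.
Eriksen and Mbeki both have years on the livery 36 years, so the next rule applies.
Among Eriksen and Mbeki, alphabetically by surname: Eriksen before Mbeki.
Among Bianchi, Haddad, Tran, Marchetti, Greco, Amari and Romero, by admission number (lower first): Bianchi (78) before Haddad and Tran (365) before Marchetti (454) before Greco (680) before Amari (705) before Romero (709).
Haddad and Tran both have date of admission to current standing 12 Aug 2013, so the next rule applies.
Haddad and Tran both have years on the livery 38 years, so the next rule applies.
Among Haddad and Tran, alphabetically by surname: Haddad before Tran.
Order: Salazar, Eriksen, Mbeki, Bianchi, Haddad, Tran, Marchetti, Greco, Amari, Romero. So position 3.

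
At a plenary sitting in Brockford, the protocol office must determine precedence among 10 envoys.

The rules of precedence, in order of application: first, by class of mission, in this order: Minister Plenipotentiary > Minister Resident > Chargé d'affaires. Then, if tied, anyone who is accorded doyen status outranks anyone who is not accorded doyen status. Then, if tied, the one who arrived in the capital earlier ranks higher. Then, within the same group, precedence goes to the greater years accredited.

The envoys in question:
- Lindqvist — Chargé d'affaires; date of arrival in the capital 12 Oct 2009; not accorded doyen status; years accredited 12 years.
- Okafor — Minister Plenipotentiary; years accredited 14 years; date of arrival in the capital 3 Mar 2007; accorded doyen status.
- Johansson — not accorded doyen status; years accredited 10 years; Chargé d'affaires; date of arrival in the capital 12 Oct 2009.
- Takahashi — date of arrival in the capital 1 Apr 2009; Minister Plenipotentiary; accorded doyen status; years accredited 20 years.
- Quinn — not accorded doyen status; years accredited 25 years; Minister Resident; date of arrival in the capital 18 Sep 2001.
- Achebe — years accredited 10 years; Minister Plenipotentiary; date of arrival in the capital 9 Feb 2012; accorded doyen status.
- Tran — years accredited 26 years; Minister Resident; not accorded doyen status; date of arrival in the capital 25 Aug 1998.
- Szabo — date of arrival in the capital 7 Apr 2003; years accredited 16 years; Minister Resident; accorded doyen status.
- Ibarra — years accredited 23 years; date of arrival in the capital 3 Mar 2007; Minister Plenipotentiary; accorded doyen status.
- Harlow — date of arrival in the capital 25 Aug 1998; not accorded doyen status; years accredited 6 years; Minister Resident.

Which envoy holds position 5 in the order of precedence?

By class of mission: Ibarra, Okafor, Takahashi and Achebe (Minister Plenipotentiary); then Szabo, Tran, Harlow and Quinn (Minister Resident); then Lindqvist and Johansson (Chargé d'affaires).
Ibarra, Okafor, Takahashi and Achebe are each accorded doyen status, so the next rule applies.
Among Ibarra, Okafor, Takahashi and Achebe, by date of arrival in the capital (earlier first): Ibarra and Okafor (3 Mar 2007) before Takahashi (1 Apr 2009) before Achebe (9 Feb 2012).
Among Ibarra and Okafor, by years accredited (higher first): Ibarra (23 years) before Okafor (14 years).
Among Szabo, Tran, Harlow and Quinn, accorded doyen status before not accorded doyen status: Szabo (accorded doyen status) before Tran, Harlow and Quinn (not accorded doyen status).
Among Tran, Harlow and Quinn, by date of arrival in the capital (earlier first): Tran and Harlow (25 Aug 1998) before Quinn (18 Sep 2001).
Among Tran and Harlow, by years accredited (higher first): Tran (26 years) before Harlow (6 years).
Lindqvist and Johansson are each not accorded doyen status, so the next rule applies.
Lindqvist and Johansson both have date of arrival in the capital 12 Oct 2009, so the next rule applies.
Among Lindqvist and Johansson, by years accredited (higher first): Lindqvist (12 years) before Johansson (10 years).
Order: Ibarra, Okafor, Takahashi, Achebe, Szabo, Tran, Harlow, Quinn, Lindqvist, Johansson.

Szabo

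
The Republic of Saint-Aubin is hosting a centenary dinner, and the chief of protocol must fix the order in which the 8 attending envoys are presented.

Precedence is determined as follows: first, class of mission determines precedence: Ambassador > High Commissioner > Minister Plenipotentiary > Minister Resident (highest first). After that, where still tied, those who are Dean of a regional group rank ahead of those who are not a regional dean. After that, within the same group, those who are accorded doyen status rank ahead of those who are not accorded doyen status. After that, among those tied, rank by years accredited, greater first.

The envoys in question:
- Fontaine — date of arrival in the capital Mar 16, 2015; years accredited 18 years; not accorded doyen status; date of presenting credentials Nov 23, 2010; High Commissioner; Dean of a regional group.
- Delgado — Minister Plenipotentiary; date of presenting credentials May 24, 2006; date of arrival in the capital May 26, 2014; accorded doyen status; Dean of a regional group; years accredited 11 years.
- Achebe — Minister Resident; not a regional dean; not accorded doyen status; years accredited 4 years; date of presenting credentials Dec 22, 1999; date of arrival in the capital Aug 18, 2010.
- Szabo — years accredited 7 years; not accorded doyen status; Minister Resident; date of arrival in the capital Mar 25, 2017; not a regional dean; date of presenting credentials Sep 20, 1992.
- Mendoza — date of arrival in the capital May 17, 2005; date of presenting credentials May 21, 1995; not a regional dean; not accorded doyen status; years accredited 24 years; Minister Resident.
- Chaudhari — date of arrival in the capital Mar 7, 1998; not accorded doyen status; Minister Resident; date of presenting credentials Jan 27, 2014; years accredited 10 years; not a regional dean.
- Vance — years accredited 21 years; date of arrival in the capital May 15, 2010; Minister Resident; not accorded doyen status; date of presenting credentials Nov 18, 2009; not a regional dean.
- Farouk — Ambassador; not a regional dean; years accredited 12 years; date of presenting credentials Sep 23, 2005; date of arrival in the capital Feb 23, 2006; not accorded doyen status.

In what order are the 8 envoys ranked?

By class of mission: Farouk (Ambassador); then Fontaine (High Commissioner); then Delgado (Minister Plenipotentiary); then Mendoza, Vance, Chaudhari, Szabo and Achebe (Minister Resident).
Mendoza, Vance, Chaudhari, Szabo and Achebe are each not a regional dean, so the next rule applies.
Mendoza, Vance, Chaudhari, Szabo and Achebe are each not accorded doyen status, so the next rule applies.
Among Mendoza, Vance, Chaudhari, Szabo and Achebe, by years accredited (higher first): Mendoza (24 years) before Vance (21 years) before Chaudhari (10 years) before Szabo (7 years) before Achebe (4 years).
Full order: Farouk, Fontaine, Delgado, Mendoza, Vance, Chaudhari, Szabo, Achebe.

Farouk, Fontaine, Delgado, Mendoza, Vance, Chaudhari, Szabo, Achebe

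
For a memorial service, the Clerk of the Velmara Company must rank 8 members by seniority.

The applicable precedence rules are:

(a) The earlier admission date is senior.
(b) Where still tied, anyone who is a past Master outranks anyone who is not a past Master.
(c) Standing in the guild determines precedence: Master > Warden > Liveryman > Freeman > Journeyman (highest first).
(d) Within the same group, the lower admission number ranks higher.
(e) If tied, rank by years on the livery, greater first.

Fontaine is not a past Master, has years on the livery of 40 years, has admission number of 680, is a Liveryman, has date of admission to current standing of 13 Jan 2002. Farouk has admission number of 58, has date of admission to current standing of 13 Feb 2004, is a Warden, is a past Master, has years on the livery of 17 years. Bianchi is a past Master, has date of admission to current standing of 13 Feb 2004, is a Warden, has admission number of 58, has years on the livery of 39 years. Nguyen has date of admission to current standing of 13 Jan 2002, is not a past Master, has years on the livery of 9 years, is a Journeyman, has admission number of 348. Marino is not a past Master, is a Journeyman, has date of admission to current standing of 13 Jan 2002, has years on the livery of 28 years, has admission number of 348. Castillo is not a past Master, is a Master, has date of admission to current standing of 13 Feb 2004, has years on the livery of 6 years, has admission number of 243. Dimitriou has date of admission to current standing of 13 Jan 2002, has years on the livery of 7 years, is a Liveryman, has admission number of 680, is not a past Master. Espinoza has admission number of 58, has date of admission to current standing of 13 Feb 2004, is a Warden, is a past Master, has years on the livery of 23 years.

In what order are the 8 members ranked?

By date of admission to current standing (earlier first): Fontaine, Dimitriou, Marino and Nguyen (each 13 Jan 2002); then Bianchi, Espinoza, Farouk and Castillo (each 13 Feb 2004).
Fontaine, Dimitriou, Marino and Nguyen are each not a past Master, so the next rule applies.
Among Fontaine, Dimitriou, Marino and Nguyen, by standing in the guild: Fontaine and Dimitriou (Liveryman) before Marino and Nguyen (Journeyman).
Fontaine and Dimitriou both have admission number 680, so the next rule applies.
Among Fontaine and Dimitriou, by years on the livery (higher first): Fontaine (40 years) before Dimitriou (7 years).
Marino and Nguyen both have admission number 348, so the next rule applies.
Among Marino and Nguyen, by years on the livery (higher first): Marino (28 years) before Nguyen (9 years).
Among Bianchi, Espinoza, Farouk and Castillo, a past Master before not a past Master: Bianchi, Espinoza and Farouk (a past Master) before Castillo (not a past Master).
Bianchi, Espinoza and Farouk are each Warden, so the next rule applies.
Bianchi, Espinoza and Farouk all have admission number 58, so the next rule applies.
Among Bianchi, Espinoza and Farouk, by years on the livery (higher first): Bianchi (39 years) before Espinoza (23 years) before Farouk (17 years).
Full order: Fontaine, Dimitriou, Marino, Nguyen, Bianchi, Espinoza, Farouk, Castillo.

Fontaine, Dimitriou, Marino, Nguyen, Bianchi, Espinoza, Farouk, Castillo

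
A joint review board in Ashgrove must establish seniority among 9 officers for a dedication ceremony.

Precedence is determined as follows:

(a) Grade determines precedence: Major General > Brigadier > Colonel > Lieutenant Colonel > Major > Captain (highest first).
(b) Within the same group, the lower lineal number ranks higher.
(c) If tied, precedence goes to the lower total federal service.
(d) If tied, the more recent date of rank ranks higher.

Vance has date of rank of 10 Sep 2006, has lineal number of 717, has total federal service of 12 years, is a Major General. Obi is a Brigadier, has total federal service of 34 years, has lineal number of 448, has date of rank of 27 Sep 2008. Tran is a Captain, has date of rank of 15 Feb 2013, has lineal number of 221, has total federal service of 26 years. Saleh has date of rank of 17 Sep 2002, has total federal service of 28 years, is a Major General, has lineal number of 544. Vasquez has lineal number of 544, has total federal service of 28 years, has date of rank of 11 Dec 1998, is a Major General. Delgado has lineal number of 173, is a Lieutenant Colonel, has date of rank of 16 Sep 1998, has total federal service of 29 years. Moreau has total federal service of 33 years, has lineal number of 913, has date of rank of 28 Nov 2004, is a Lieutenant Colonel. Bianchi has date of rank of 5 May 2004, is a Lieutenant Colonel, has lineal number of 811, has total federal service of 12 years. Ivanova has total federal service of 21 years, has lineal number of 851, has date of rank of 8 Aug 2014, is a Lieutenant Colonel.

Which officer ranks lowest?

By grade: Saleh, Vasquez and Vance (Major General); then Obi (Brigadier); then Delgado, Bianchi, Ivanova and Moreau (Lieutenant Colonel); then Tran (Captain).
Among Saleh, Vasquez and Vance, by lineal number (lower first): Saleh and Vasquez (544) before Vance (717).
Saleh and Vasquez both have total federal service 28 years, so the next rule applies.
Among Saleh and Vasquez, by date of rank (later first): Saleh (17 Sep 2002) before Vasquez (11 Dec 1998).
Among Delgado, Bianchi, Ivanova and Moreau, by lineal number (lower first): Delgado (173) before Bianchi (811) before Ivanova (851) before Moreau (913).
Order: Saleh, Vasquez, Vance, Obi, Delgado, Bianchi, Ivanova, Moreau, Tran.

Tran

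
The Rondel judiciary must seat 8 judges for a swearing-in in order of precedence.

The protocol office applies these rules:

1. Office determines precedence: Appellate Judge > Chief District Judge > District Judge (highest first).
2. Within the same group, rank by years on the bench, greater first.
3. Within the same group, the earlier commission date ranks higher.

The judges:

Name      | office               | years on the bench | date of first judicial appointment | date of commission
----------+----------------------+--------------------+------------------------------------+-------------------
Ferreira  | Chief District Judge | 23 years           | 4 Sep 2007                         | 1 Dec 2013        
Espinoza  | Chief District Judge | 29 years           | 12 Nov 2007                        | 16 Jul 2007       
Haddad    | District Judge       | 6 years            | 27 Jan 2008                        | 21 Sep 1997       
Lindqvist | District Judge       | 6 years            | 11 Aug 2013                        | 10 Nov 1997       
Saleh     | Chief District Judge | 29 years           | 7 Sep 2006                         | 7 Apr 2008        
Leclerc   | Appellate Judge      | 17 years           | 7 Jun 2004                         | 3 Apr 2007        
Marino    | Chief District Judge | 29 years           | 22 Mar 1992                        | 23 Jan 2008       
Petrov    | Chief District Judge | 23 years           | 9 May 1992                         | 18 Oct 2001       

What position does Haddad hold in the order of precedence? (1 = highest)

7

By office: Leclerc (Appellate Judge); then Espinoza, Marino, Saleh, Petrov and Ferreira (Chief District Judge); then Haddad and Lindqvist (District Judge).
Among Espinoza, Marino, Saleh, Petrov and Ferreira, by years on the bench (higher first): Espinoza, Marino and Saleh (29 years) before Petrov and Ferreira (23 years).
Among Espinoza, Marino and Saleh, by date of commission (earlier first): Espinoza (16 Jul 2007) before Marino (23 Jan 2008) before Saleh (7 Apr 2008).
Among Petrov and Ferreira, by date of commission (earlier first): Petrov (18 Oct 2001) before Ferreira (1 Dec 2013).
Haddad and Lindqvist both have years on the bench 6 years, so the next rule applies.
Among Haddad and Lindqvist, by date of commission (earlier first): Haddad (21 Sep 1997) before Lindqvist (10 Nov 1997).
Order: Leclerc, Espinoza, Marino, Saleh, Petrov, Ferreira, Haddad, Lindqvist. So position 7.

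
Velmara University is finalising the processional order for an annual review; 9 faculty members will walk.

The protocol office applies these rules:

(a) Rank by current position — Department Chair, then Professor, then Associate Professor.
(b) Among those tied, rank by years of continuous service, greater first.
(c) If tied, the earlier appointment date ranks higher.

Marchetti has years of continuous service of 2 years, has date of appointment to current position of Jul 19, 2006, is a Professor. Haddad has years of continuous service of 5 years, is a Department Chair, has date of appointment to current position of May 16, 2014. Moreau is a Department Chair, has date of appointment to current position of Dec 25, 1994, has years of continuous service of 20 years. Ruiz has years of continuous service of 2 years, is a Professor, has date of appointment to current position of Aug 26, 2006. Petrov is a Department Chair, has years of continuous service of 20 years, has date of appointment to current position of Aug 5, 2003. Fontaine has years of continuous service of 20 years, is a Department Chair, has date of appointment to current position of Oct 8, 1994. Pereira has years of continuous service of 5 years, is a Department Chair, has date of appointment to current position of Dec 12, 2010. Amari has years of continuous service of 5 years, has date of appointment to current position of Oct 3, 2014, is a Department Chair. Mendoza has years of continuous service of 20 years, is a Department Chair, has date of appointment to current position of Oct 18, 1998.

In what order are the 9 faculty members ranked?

Fontaine, Moreau, Mendoza, Petrov, Pereira, Haddad, Amari, Marchetti, Ruiz

By current position: Fontaine, Moreau, Mendoza, Petrov, Pereira, Haddad and Amari (Department Chair); then Marchetti and Ruiz (Professor).
Among Fontaine, Moreau, Mendoza, Petrov, Pereira, Haddad and Amari, by years of continuous service (higher first): Fontaine, Moreau, Mendoza and Petrov (20 years) before Pereira, Haddad and Amari (5 years).
Among Fontaine, Moreau, Mendoza and Petrov, by date of appointment to current position (earlier first): Fontaine (Oct 8, 1994) before Moreau (Dec 25, 1994) before Mendoza (Oct 18, 1998) before Petrov (Aug 5, 2003).
Among Pereira, Haddad and Amari, by date of appointment to current position (earlier first): Pereira (Dec 12, 2010) before Haddad (May 16, 2014) before Amari (Oct 3, 2014).
Marchetti and Ruiz both have years of continuous service 2 years, so the next rule applies.
Among Marchetti and Ruiz, by date of appointment to current position (earlier first): Marchetti (Jul 19, 2006) before Ruiz (Aug 26, 2006).
Full order: Fontaine, Moreau, Mendoza, Petrov, Pereira, Haddad, Amari, Marchetti, Ruiz.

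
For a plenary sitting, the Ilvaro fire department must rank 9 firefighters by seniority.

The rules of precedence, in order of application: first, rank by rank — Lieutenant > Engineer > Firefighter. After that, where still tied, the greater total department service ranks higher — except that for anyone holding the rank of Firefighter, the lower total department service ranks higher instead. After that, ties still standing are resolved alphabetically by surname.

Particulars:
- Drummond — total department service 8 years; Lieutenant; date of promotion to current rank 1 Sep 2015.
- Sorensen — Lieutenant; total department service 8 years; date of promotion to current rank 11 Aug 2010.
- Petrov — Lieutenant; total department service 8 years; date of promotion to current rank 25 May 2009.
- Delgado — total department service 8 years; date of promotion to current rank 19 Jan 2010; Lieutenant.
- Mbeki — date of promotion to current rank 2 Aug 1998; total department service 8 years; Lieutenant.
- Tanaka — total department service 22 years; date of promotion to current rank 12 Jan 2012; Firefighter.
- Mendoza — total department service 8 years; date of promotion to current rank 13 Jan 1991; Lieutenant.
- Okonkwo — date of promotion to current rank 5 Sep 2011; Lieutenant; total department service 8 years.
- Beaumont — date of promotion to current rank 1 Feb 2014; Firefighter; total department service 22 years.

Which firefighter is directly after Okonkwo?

Petrov

By rank: Delgado, Drummond, Mbeki, Mendoza, Okonkwo, Petrov and Sorensen (Lieutenant); then Beaumont and Tanaka (Firefighter).
Delgado, Drummond, Mbeki, Mendoza, Okonkwo, Petrov and Sorensen all have total department service 8 years, so the next rule applies.
Among Delgado, Drummond, Mbeki, Mendoza, Okonkwo, Petrov and Sorensen, alphabetically by surname: Delgado before Drummond before Mbeki before Mendoza before Okonkwo before Petrov before Sorensen.
Beaumont and Tanaka both have total department service 22 years, so the next rule applies.
Among Beaumont and Tanaka, alphabetically by surname: Beaumont before Tanaka.
Order: Delgado, Drummond, Mbeki, Mendoza, Okonkwo, Petrov, Sorensen, Beaumont, Tanaka.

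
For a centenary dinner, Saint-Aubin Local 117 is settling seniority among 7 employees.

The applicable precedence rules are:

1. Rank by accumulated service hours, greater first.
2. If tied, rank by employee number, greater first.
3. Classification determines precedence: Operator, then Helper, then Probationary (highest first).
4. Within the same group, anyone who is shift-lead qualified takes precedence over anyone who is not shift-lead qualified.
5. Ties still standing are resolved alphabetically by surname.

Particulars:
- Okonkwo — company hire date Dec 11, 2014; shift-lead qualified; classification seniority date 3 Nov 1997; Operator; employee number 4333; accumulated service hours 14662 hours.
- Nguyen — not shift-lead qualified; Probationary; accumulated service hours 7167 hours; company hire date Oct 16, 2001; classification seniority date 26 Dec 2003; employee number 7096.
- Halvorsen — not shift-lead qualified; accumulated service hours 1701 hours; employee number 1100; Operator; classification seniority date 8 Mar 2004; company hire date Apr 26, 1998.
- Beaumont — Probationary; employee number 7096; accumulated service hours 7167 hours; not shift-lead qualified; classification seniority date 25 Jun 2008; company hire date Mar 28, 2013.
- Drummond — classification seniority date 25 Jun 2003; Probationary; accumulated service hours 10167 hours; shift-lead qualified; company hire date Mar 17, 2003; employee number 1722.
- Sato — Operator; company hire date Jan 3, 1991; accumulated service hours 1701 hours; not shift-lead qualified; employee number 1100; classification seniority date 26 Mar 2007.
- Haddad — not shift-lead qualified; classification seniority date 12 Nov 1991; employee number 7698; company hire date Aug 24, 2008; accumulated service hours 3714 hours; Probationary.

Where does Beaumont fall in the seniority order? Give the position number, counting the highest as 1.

By accumulated service hours (higher first): Okonkwo (14662 hours); then Drummond (10167 hours); then Beaumont and Nguyen (both 7167 hours); then Haddad (3714 hours); then Halvorsen and Sato (both 1701 hours).
Beaumont and Nguyen both have employee number 7096, so the next rule applies.
Beaumont and Nguyen are each Probationary, so the next rule applies.
Beaumont and Nguyen are each not shift-lead qualified, so the next rule applies.
Among Beaumont and Nguyen, alphabetically by surname: Beaumont before Nguyen.
Halvorsen and Sato both have employee number 1100, so the next rule applies.
Halvorsen and Sato are each Operator, so the next rule applies.
Halvorsen and Sato are each not shift-lead qualified, so the next rule applies.
Among Halvorsen and Sato, alphabetically by surname: Halvorsen before Sato.
Order: Okonkwo, Drummond, Beaumont, Nguyen, Haddad, Halvorsen, Sato. So position 3.

3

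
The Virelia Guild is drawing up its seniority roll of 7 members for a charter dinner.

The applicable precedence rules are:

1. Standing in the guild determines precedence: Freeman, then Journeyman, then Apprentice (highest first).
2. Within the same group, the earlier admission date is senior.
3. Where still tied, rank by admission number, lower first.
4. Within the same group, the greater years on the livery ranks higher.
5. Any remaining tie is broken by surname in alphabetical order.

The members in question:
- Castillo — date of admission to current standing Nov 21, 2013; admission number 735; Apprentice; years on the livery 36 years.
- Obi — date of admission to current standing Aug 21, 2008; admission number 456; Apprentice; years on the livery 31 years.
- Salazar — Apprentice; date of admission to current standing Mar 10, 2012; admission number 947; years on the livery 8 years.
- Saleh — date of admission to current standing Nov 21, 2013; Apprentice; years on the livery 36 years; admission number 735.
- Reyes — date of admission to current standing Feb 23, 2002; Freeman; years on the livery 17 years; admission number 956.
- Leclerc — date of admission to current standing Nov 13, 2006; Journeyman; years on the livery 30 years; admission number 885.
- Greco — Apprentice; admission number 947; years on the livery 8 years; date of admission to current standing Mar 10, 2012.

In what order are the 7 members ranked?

Reyes, Leclerc, Obi, Greco, Salazar, Castillo, Saleh

By standing in the guild: Reyes (Freeman); then Leclerc (Journeyman); then Obi, Greco, Salazar, Castillo and Saleh (Apprentice).
Among Obi, Greco, Salazar, Castillo and Saleh, by date of admission to current standing (earlier first): Obi (Aug 21, 2008) before Greco and Salazar (Mar 10, 2012) before Castillo and Saleh (Nov 21, 2013).
Greco and Salazar both have admission number 947, so the next rule applies.
Greco and Salazar both have years on the livery 8 years, so the next rule applies.
Among Greco and Salazar, alphabetically by surname: Greco before Salazar.
Castillo and Saleh both have admission number 735, so the next rule applies.
Castillo and Saleh both have years on the livery 36 years, so the next rule applies.
Among Castillo and Saleh, alphabetically by surname: Castillo before Saleh.
Full order: Reyes, Leclerc, Obi, Greco, Salazar, Castillo, Saleh.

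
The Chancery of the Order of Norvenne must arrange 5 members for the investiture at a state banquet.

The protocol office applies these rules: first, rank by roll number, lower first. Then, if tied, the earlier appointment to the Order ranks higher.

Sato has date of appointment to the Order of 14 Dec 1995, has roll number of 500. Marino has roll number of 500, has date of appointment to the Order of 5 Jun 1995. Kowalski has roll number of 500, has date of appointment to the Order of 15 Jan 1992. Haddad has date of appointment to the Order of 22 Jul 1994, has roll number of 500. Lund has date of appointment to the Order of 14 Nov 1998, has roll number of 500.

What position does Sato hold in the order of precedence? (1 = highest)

4

By roll number (lower first): Kowalski, Haddad, Marino, Sato and Lund (each 500).
Among Kowalski, Haddad, Marino, Sato and Lund, by date of appointment to the Order (earlier first): Kowalski (15 Jan 1992) before Haddad (22 Jul 1994) before Marino (5 Jun 1995) before Sato (14 Dec 1995) before Lund (14 Nov 1998).
Order: Kowalski, Haddad, Marino, Sato, Lund. So position 4.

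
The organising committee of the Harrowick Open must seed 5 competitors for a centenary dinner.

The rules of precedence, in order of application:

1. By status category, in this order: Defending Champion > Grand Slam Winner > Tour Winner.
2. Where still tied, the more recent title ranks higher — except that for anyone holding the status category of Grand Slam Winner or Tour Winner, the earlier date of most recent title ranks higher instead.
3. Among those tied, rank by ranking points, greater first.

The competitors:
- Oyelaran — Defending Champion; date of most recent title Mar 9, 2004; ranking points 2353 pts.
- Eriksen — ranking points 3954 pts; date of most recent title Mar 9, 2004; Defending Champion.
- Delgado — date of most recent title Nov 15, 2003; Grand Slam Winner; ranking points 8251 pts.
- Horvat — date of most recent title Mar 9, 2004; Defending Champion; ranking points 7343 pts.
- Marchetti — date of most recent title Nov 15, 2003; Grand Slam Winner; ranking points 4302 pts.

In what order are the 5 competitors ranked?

By status category: Horvat, Eriksen and Oyelaran (Defending Champion); then Delgado and Marchetti (Grand Slam Winner).
Horvat, Eriksen and Oyelaran all have date of most recent title Mar 9, 2004, so the next rule applies.
Among Horvat, Eriksen and Oyelaran, by ranking points (higher first): Horvat (7343 pts) before Eriksen (3954 pts) before Oyelaran (2353 pts).
Delgado and Marchetti both have date of most recent title Nov 15, 2003, so the next rule applies.
Among Delgado and Marchetti, by ranking points (higher first): Delgado (8251 pts) before Marchetti (4302 pts).
Full order: Horvat, Eriksen, Oyelaran, Delgado, Marchetti.

Horvat, Eriksen, Oyelaran, Delgado, Marchetti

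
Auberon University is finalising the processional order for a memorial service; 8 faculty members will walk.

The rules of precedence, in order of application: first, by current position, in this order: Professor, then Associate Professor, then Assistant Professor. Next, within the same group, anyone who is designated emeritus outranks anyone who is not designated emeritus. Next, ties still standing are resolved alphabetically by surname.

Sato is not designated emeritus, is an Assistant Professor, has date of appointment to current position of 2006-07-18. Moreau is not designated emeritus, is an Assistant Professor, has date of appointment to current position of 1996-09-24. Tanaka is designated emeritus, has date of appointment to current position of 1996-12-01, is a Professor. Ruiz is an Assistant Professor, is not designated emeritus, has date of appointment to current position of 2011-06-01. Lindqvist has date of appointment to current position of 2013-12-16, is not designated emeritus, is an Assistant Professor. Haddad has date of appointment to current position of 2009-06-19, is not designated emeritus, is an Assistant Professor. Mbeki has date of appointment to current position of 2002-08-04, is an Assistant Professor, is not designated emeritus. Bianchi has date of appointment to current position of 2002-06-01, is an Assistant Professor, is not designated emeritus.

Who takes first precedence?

By current position: Tanaka (Professor); then Bianchi, Haddad, Lindqvist, Mbeki, Moreau, Ruiz and Sato (Assistant Professor).
Bianchi, Haddad, Lindqvist, Mbeki, Moreau, Ruiz and Sato are each not designated emeritus, so the next rule applies.
Among Bianchi, Haddad, Lindqvist, Mbeki, Moreau, Ruiz and Sato, alphabetically by surname: Bianchi before Haddad before Lindqvist before Mbeki before Moreau before Ruiz before Sato.
Order: Tanaka, Bianchi, Haddad, Lindqvist, Mbeki, Moreau, Ruiz, Sato.

Tanaka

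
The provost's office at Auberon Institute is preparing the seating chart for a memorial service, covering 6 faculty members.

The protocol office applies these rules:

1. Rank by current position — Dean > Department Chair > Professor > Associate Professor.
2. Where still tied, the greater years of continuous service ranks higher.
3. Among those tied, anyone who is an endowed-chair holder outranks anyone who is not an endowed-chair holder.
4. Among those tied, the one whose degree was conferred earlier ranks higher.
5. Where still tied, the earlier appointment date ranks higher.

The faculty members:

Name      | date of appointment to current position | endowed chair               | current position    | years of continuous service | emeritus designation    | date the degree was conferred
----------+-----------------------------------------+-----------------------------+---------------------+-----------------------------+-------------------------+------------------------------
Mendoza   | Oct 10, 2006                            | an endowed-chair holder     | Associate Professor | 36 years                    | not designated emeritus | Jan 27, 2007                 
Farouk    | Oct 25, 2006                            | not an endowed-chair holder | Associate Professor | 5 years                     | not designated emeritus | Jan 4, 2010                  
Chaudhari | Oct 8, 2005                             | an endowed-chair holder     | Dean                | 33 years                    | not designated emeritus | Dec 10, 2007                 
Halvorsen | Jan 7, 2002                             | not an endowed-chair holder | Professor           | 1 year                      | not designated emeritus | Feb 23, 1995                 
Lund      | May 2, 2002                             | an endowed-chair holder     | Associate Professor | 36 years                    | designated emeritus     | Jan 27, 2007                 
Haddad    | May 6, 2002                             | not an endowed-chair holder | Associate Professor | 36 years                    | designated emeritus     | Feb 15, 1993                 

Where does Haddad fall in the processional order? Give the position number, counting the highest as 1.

By current position: Chaudhari (Dean); then Halvorsen (Professor); then Lund, Mendoza, Haddad and Farouk (Associate Professor).
Among Lund, Mendoza, Haddad and Farouk, by years of continuous service (higher first): Lund, Mendoza and Haddad (36 years) before Farouk (5 years).
Among Lund, Mendoza and Haddad, an endowed-chair holder before not an endowed-chair holder: Lund and Mendoza (an endowed-chair holder) before Haddad (not an endowed-chair holder).
Lund and Mendoza both have date the degree was conferred Jan 27, 2007, so the next rule applies.
Among Lund and Mendoza, by date of appointment to current position (earlier first): Lund (May 2, 2002) before Mendoza (Oct 10, 2006).
Order: Chaudhari, Halvorsen, Lund, Mendoza, Haddad, Farouk. So position 5.

5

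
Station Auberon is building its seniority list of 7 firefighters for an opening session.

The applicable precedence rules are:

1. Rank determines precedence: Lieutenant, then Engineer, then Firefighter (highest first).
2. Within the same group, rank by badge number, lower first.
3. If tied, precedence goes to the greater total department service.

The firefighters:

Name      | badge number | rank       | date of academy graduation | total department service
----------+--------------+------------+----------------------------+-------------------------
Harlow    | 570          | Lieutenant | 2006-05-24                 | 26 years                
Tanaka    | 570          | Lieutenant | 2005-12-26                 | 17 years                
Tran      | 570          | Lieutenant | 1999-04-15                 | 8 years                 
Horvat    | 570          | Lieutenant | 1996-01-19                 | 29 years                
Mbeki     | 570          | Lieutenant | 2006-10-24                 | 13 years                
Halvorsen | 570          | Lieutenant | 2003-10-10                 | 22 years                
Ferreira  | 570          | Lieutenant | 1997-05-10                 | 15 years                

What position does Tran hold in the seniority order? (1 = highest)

7

By rank: Horvat, Harlow, Halvorsen, Tanaka, Ferreira, Mbeki and Tran (Lieutenant).
Horvat, Harlow, Halvorsen, Tanaka, Ferreira, Mbeki and Tran all have badge number 570, so the next rule applies.
Among Horvat, Harlow, Halvorsen, Tanaka, Ferreira, Mbeki and Tran, by total department service (higher first): Horvat (29 years) before Harlow (26 years) before Halvorsen (22 years) before Tanaka (17 years) before Ferreira (15 years) before Mbeki (13 years) before Tran (8 years).
Order: Horvat, Harlow, Halvorsen, Tanaka, Ferreira, Mbeki, Tran. So position 7.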